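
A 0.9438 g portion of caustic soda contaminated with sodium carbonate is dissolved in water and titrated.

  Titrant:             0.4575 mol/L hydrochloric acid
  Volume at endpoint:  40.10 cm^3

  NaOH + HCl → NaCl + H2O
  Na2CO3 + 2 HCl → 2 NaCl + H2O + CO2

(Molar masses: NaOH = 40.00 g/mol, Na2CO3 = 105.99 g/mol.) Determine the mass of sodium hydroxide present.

n(HCl) = 0.04010 × 0.4575 = 0.01835 mol
Let x = n(NaOH), y = n(Na2CO3).
Titrant: 1x + 2y = 0.01835;  mass: 40.00x + 105.99y = 0.9438
Solving, x = 2.188 × 10^-3 mol, y = 8.079 × 10^-3 mol
mass of NaOH = 2.188 × 10^-3 × 40.00 = 0.08752 g

0.08752 g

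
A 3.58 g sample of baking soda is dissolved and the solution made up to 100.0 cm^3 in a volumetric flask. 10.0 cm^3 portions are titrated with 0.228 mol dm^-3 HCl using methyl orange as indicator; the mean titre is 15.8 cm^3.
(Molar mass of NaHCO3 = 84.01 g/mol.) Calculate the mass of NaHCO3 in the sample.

3.03 g

NaHCO3 + HCl → NaCl + H2O + CO2
n(HCl) per titration = 0.0158 × 0.228 = 3.60 × 10^-3 mol
n(NaHCO3) in each aliquot = 3.60 × 10^-3 mol (1:1 ratio)
n(NaHCO3) in the whole flask = 3.60 × 10^-3 × 100.0/10.0 = 0.0360 mol
mass of NaHCO3 = 0.0360 × 84.01 = 3.03 g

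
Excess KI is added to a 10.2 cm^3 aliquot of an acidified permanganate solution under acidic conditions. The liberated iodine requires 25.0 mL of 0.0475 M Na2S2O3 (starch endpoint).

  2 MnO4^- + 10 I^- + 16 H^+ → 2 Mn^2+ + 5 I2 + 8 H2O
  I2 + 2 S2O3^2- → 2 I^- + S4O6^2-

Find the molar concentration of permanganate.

n(S2O3^2-) = 0.0250 × 0.0475 = 1.19 × 10^-3 mol
n(I2) = n(S2O3^2-)/2 = 5.94 × 10^-4 mol
From the 2:5 ratio, n(MnO4^-) in the aliquot = 2/5 × 5.94 × 10^-4 = 2.38 × 10^-4 mol
[MnO4^-] = 2.38 × 10^-4 / 0.0102 = 0.0233 mol/L

0.0233 M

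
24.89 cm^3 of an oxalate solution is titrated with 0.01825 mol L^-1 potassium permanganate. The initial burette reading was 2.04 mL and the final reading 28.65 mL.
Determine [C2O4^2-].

0.04878 mol/L

2 MnO4^- + 5 C2O4^2- + 16 H^+ → 2 Mn^2+ + 10 CO2 + 8 H2O
n(KMnO4) = 0.02661 L × 0.01825 mol/L = 4.856 × 10^-4 mol
From the 5:2 mole ratio, n(C2O4^2-) = 5/2 × 4.856 × 10^-4 = 1.214 × 10^-3 mol
[C2O4^2-] = 1.214 × 10^-3 mol / 0.02489 L = 0.04878 mol/L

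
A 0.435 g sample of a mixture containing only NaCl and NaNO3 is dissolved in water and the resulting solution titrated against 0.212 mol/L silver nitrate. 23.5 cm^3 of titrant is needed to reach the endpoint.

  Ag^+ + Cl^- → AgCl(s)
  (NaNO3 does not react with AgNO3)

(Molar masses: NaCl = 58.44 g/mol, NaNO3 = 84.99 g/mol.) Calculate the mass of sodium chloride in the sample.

n(AgNO3) = 0.0235 × 0.212 = 4.98 × 10^-3 mol
Let x = n(NaCl), y = n(NaNO3).
Titrant: 1x = 4.98 × 10^-3;  mass: 58.44x + 84.99y = 0.435
Solving, x = 4.98 × 10^-3 mol, y = 1.69 × 10^-3 mol
mass of NaCl = 4.98 × 10^-3 × 58.44 = 0.291 g

0.291 g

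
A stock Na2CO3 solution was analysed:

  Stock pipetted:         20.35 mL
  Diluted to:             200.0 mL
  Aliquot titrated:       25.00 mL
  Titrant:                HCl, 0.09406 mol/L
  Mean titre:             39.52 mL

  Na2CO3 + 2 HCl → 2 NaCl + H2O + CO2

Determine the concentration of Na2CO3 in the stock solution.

n(HCl) = 0.03952 × 0.09406 = 3.717 × 10^-3 mol
From the 1:2 ratio, n(Na2CO3) in the aliquot = 1/2 × 3.717 × 10^-3 = 1.859 × 10^-3 mol
[Na2CO3]_dilute = 1.859 × 10^-3 / 0.02500 = 0.07435 mol/L
Dilution factor = 200.0 / 20.35 = 9.828
[Na2CO3]_stock = 0.07435 × 9.828 = 0.7307 mol/L

0.7307 mol/L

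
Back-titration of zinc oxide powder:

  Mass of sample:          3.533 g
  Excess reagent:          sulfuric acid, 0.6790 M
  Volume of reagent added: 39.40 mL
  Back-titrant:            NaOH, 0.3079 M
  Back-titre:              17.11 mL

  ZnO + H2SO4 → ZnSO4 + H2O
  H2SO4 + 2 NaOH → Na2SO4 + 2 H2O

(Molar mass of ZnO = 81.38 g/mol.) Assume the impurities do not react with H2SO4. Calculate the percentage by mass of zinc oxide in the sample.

55.56 %

n(H2SO4) added = 0.03940 × 0.6790 = 0.02675 mol
n(NaOH) used in back-titration = 0.01711 × 0.3079 = 5.268 × 10^-3 mol
From the 1:2 ratio, n(H2SO4) left over = 1/2 × 5.268 × 10^-3 = 2.634 × 10^-3 mol
n(H2SO4) consumed by analyte = 0.02675 − 2.634 × 10^-3 = 0.02412 mol
n(ZnO) = 0.02412 mol (1:1 ratio)
mass of ZnO = 0.02412 × 81.38 = 1.963 g
% ZnO = 1.963 / 3.533 × 100 = 55.56 %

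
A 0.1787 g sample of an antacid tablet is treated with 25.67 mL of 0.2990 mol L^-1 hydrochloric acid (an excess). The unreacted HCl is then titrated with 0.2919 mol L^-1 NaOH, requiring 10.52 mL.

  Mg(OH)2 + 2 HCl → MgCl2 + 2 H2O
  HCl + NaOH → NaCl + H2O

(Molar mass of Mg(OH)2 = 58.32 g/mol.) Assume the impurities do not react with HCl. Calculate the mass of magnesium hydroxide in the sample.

0.1343 g

n(HCl) added = 0.02567 × 0.2990 = 7.675 × 10^-3 mol
n(NaOH) used in back-titration = 0.01052 × 0.2919 = 3.071 × 10^-3 mol
n(HCl) left over = 3.071 × 10^-3 mol (1:1 ratio)
n(HCl) consumed by analyte = 7.675 × 10^-3 − 3.071 × 10^-3 = 4.605 × 10^-3 mol
From the 1:2 ratio, n(Mg(OH)2) = 1/2 × 4.605 × 10^-3 = 2.302 × 10^-3 mol
mass of Mg(OH)2 = 2.302 × 10^-3 × 58.32 = 0.1343 g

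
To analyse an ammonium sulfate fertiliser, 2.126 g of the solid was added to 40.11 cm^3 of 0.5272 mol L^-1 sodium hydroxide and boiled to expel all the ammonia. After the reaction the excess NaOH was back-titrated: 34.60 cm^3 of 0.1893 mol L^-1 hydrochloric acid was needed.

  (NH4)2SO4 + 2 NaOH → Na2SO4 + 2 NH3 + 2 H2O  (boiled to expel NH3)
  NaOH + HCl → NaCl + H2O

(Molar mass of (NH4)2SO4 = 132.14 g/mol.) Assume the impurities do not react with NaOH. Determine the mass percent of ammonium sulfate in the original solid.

n(NaOH) added = 0.04011 × 0.5272 = 0.02115 mol
n(HCl) used in back-titration = 0.03460 × 0.1893 = 6.550 × 10^-3 mol
n(NaOH) left over = 6.550 × 10^-3 mol (1:1 ratio)
n(NaOH) consumed by analyte = 0.02115 − 6.550 × 10^-3 = 0.01460 mol
From the 1:2 ratio, n((NH4)2SO4) = 1/2 × 0.01460 = 7.298 × 10^-3 mol
mass of (NH4)2SO4 = 7.298 × 10^-3 × 132.14 = 0.9644 g
% (NH4)2SO4 = 0.9644 / 2.126 × 100 = 45.36 %

45.36 %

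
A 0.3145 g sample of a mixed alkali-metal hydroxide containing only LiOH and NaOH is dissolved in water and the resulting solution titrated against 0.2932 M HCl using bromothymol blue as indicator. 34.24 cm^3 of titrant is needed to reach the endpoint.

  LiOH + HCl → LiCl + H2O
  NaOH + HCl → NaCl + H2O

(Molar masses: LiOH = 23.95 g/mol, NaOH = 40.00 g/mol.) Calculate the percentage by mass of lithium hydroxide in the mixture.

n(HCl) = 0.03424 × 0.2932 = 0.01004 mol
Let x = n(LiOH), y = n(NaOH).
Titrant: 1x + 1y = 0.01004;  mass: 23.95x + 40.00y = 0.3145
Solving, x = 5.425 × 10^-3 mol, y = 4.614 × 10^-3 mol
mass of LiOH = 5.425 × 10^-3 × 23.95 = 0.1299 g
% LiOH = 0.1299 / 0.3145 × 100 = 41.31 %

41.31 %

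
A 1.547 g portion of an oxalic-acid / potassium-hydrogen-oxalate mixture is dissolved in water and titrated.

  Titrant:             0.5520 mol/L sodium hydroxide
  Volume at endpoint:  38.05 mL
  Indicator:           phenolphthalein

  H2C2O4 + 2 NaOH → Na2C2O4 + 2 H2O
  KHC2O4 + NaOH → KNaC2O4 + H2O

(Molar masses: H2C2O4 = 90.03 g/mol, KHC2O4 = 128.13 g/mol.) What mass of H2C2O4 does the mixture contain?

n(NaOH) = 0.03805 × 0.5520 = 0.02100 mol
Let x = n(H2C2O4), y = n(KHC2O4).
Titrant: 2x + 1y = 0.02100;  mass: 90.03x + 128.13y = 1.547
Solving, x = 6.883 × 10^-3 mol, y = 7.237 × 10^-3 mol
mass of H2C2O4 = 6.883 × 10^-3 × 90.03 = 0.6197 g

0.6197 g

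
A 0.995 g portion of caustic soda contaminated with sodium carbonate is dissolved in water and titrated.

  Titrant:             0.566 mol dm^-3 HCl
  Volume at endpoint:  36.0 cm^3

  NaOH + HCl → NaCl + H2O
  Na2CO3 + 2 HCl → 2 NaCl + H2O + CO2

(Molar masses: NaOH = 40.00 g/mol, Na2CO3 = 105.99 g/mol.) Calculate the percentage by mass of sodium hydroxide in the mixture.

26.2 %

n(HCl) = 0.0360 × 0.566 = 0.0204 mol
Let x = n(NaOH), y = n(Na2CO3).
Titrant: 1x + 2y = 0.0204;  mass: 40.00x + 105.99y = 0.995
Solving, x = 6.53 × 10^-3 mol, y = 6.92 × 10^-3 mol
mass of NaOH = 6.53 × 10^-3 × 40.00 = 0.261 g
% NaOH = 0.261 / 0.995 × 100 = 26.2 %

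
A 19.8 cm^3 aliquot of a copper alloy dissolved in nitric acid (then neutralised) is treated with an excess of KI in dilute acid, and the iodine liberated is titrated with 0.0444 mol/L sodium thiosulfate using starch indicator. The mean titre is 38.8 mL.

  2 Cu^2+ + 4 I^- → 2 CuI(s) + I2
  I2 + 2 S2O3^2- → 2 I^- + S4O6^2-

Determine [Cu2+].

n(S2O3^2-) = 0.0388 × 0.0444 = 1.72 × 10^-3 mol
n(I2) = n(S2O3^2-)/2 = 8.61 × 10^-4 mol
From the 2:1 ratio, n(Cu2+) in the aliquot = 2/1 × 8.61 × 10^-4 = 1.72 × 10^-3 mol
[Cu2+] = 1.72 × 10^-3 / 0.0198 = 0.0870 mol/L

0.0870 mol/L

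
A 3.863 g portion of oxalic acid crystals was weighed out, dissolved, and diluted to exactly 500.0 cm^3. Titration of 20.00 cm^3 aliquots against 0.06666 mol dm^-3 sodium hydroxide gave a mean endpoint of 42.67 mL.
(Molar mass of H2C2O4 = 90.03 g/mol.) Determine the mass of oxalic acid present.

3.201 g

H2C2O4 + 2 NaOH → Na2C2O4 + 2 H2O
n(NaOH) per titration = 0.04267 × 0.06666 = 2.844 × 10^-3 mol
From the 1:2 ratio, n(H2C2O4) in each aliquot = 1/2 × 2.844 × 10^-3 = 1.422 × 10^-3 mol
n(H2C2O4) in the whole flask = 1.422 × 10^-3 × 500.0/20.00 = 0.03555 mol
mass of H2C2O4 = 0.03555 × 90.03 = 3.201 g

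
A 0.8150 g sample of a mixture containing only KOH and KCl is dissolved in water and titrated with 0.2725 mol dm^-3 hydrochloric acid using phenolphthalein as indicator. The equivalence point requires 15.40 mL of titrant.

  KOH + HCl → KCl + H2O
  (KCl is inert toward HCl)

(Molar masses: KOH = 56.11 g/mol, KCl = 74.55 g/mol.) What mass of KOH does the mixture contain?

n(HCl) = 0.01540 × 0.2725 = 4.197 × 10^-3 mol
Let x = n(KOH), y = n(KCl).
Titrant: 1x = 4.197 × 10^-3;  mass: 56.11x + 74.55y = 0.8150
Solving, x = 4.197 × 10^-3 mol, y = 7.774 × 10^-3 mol
mass of KOH = 4.197 × 10^-3 × 56.11 = 0.2355 g

0.2355 g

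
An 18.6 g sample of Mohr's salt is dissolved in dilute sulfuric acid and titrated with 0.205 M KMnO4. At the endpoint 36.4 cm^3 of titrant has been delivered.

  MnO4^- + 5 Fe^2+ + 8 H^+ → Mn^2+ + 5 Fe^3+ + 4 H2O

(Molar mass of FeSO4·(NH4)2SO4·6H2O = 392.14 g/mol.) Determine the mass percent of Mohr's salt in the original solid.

n(KMnO4) = 0.0364 L × 0.205 mol/L = 7.46 × 10^-3 mol
From the 5:1 ratio, n(FeSO4·(NH4)2SO4·6H2O) = 5/1 × 7.46 × 10^-3 = 0.0373 mol
mass of FeSO4·(NH4)2SO4·6H2O = 0.0373 × 392.14 g/mol = 14.6 g
% FeSO4·(NH4)2SO4·6H2O = 14.6 / 18.6 × 100 = 78.7 %

78.7 %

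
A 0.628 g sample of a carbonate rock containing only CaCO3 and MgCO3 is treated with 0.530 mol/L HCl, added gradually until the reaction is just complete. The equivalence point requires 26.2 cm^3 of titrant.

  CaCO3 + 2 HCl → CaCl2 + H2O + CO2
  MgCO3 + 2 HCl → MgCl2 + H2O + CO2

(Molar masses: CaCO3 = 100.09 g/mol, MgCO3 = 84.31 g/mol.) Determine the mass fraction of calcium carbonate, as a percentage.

n(HCl) = 0.0262 × 0.530 = 0.0139 mol
Let x = n(CaCO3), y = n(MgCO3).
Titrant: 2x + 2y = 0.0139;  mass: 100.09x + 84.31y = 0.628
Solving, x = 2.70 × 10^-3 mol, y = 4.24 × 10^-3 mol
mass of CaCO3 = 2.70 × 10^-3 × 100.09 = 0.270 g
% CaCO3 = 0.270 / 0.628 × 100 = 43.1 %

43.1 %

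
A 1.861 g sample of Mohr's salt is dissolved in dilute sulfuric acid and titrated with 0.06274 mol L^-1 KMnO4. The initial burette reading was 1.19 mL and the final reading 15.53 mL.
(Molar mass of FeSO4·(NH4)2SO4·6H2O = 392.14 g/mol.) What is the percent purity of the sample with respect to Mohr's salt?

MnO4^- + 5 Fe^2+ + 8 H^+ → Mn^2+ + 5 Fe^3+ + 4 H2O
n(KMnO4) = 0.01434 L × 0.06274 mol/L = 8.997 × 10^-4 mol
From the 5:1 ratio, n(FeSO4·(NH4)2SO4·6H2O) = 5/1 × 8.997 × 10^-4 = 4.498 × 10^-3 mol
mass of FeSO4·(NH4)2SO4·6H2O = 4.498 × 10^-3 × 392.14 g/mol = 1.764 g
% FeSO4·(NH4)2SO4·6H2O = 1.764 / 1.861 × 100 = 94.79 %

94.79 %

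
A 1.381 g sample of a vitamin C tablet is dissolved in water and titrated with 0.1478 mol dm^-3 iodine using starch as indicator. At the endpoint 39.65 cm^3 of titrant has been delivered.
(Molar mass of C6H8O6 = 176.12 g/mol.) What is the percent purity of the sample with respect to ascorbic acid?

C6H8O6 + I2 → C6H6O6 + 2 HI
n(I2) = 0.03965 L × 0.1478 mol/L = 5.860 × 10^-3 mol
n(C6H8O6) = 5.860 × 10^-3 mol (1:1 ratio)
mass of C6H8O6 = 5.860 × 10^-3 × 176.12 g/mol = 1.032 g
% C6H8O6 = 1.032 / 1.381 × 100 = 74.74 %

74.74 %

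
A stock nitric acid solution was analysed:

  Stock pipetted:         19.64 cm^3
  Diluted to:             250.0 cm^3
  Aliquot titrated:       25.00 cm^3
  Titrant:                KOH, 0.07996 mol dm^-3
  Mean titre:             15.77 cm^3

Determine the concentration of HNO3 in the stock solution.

HNO3 + KOH → KNO3 + H2O
n(KOH) = 0.01577 × 0.07996 = 1.261 × 10^-3 mol
n(HNO3) in the aliquot = 1.261 × 10^-3 mol (1:1 ratio)
[HNO3]_dilute = 1.261 × 10^-3 / 0.02500 = 0.05044 mol/L
Dilution factor = 250.0 / 19.64 = 12.73
[HNO3]_stock = 0.05044 × 12.73 = 0.6420 mol/L

0.6420 mol/L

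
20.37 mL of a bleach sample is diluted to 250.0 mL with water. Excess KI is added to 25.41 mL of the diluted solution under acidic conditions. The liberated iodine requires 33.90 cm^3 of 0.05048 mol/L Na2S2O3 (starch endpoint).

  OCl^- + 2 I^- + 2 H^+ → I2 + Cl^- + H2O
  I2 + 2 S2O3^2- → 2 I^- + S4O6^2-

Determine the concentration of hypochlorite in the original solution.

n(S2O3^2-) = 0.03390 × 0.05048 = 1.711 × 10^-3 mol
n(I2) = n(S2O3^2-)/2 = 8.556 × 10^-4 mol
n(OCl^-) in the aliquot = 8.556 × 10^-4 mol (1:1 ratio)
[OCl^-]_dilute = 8.556 × 10^-4 / 0.02541 = 0.03367 mol/L
[OCl^-]_original = 0.03367 × 250.0/20.37 = 0.4133 mol/L

0.4133 mol/L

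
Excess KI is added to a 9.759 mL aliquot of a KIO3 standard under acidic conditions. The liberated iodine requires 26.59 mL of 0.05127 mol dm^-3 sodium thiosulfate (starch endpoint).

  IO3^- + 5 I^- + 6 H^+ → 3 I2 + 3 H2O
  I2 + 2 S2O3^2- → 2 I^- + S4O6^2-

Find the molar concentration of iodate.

n(S2O3^2-) = 0.02659 × 0.05127 = 1.363 × 10^-3 mol
n(I2) = n(S2O3^2-)/2 = 6.816 × 10^-4 mol
From the 1:3 ratio, n(IO3^-) in the aliquot = 1/3 × 6.816 × 10^-4 = 2.272 × 10^-4 mol
[IO3^-] = 2.272 × 10^-4 / 0.009759 = 0.02328 mol/L

0.02328 mol/L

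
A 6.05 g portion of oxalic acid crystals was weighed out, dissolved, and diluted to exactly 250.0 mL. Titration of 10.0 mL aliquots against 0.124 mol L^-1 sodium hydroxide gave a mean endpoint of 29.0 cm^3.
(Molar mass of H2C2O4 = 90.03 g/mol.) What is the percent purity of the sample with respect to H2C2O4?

66.9 %

H2C2O4 + 2 NaOH → Na2C2O4 + 2 H2O
n(NaOH) per titration = 0.0290 × 0.124 = 3.60 × 10^-3 mol
From the 1:2 ratio, n(H2C2O4) in each aliquot = 1/2 × 3.60 × 10^-3 = 1.80 × 10^-3 mol
n(H2C2O4) in the whole flask = 1.80 × 10^-3 × 250.0/10.0 = 0.0450 mol
mass of H2C2O4 = 0.0450 × 90.03 = 4.05 g
% H2C2O4 = 4.05 / 6.05 × 100 = 66.9 %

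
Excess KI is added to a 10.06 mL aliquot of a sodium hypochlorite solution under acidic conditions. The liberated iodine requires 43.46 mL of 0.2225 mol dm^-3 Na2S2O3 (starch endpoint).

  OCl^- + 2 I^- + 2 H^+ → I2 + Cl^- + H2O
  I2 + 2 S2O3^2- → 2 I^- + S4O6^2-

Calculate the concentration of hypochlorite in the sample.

n(S2O3^2-) = 0.04346 × 0.2225 = 9.670 × 10^-3 mol
n(I2) = n(S2O3^2-)/2 = 4.835 × 10^-3 mol
n(OCl^-) in the aliquot = 4.835 × 10^-3 mol (1:1 ratio)
[OCl^-] = 4.835 × 10^-3 / 0.01006 = 0.4806 mol/L

0.4806 mol/L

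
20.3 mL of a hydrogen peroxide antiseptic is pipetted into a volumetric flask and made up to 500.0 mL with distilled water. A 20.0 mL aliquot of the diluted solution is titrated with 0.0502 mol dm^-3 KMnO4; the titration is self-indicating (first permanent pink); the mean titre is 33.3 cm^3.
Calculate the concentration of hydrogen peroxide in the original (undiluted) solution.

5.15 mol/L

2 MnO4^- + 5 H2O2 + 6 H^+ → 2 Mn^2+ + 5 O2 + 8 H2O
n(KMnO4) = 0.0333 × 0.0502 = 1.67 × 10^-3 mol
From the 5:2 ratio, n(H2O2) in the aliquot = 5/2 × 1.67 × 10^-3 = 4.18 × 10^-3 mol
[H2O2]_dilute = 4.18 × 10^-3 / 0.0200 = 0.209 mol/L
Dilution factor = 500.0 / 20.3 = 24.63
[H2O2]_stock = 0.209 × 24.63 = 5.15 mol/L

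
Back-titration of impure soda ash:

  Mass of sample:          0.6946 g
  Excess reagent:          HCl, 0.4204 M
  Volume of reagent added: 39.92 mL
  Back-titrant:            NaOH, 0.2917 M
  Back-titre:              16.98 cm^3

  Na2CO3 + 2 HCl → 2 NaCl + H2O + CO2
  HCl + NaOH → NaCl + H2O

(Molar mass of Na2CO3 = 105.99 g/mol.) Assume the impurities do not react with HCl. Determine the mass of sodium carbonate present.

0.6269 g

n(HCl) added = 0.03992 × 0.4204 = 0.01678 mol
n(NaOH) used in back-titration = 0.01698 × 0.2917 = 4.953 × 10^-3 mol
n(HCl) left over = 4.953 × 10^-3 mol (1:1 ratio)
n(HCl) consumed by analyte = 0.01678 − 4.953 × 10^-3 = 0.01183 mol
From the 1:2 ratio, n(Na2CO3) = 1/2 × 0.01183 = 5.915 × 10^-3 mol
mass of Na2CO3 = 5.915 × 10^-3 × 105.99 = 0.6269 g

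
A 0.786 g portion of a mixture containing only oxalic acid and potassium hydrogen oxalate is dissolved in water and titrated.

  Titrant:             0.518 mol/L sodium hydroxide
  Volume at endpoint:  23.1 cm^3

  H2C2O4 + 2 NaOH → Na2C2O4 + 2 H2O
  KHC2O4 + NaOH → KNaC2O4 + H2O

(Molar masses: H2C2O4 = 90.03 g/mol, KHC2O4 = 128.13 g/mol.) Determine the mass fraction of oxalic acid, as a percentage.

n(NaOH) = 0.0231 × 0.518 = 0.0120 mol
Let x = n(H2C2O4), y = n(KHC2O4).
Titrant: 2x + 1y = 0.0120;  mass: 90.03x + 128.13y = 0.786
Solving, x = 4.49 × 10^-3 mol, y = 2.98 × 10^-3 mol
mass of H2C2O4 = 4.49 × 10^-3 × 90.03 = 0.405 g
% H2C2O4 = 0.405 / 0.786 × 100 = 51.5 %

51.5 %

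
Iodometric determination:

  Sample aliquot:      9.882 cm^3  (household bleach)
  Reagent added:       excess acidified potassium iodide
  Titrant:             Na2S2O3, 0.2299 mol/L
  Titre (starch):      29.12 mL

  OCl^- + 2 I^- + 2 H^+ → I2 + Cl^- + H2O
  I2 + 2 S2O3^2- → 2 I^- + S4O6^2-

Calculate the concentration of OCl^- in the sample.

n(S2O3^2-) = 0.02912 × 0.2299 = 6.695 × 10^-3 mol
n(I2) = n(S2O3^2-)/2 = 3.347 × 10^-3 mol
n(OCl^-) in the aliquot = 3.347 × 10^-3 mol (1:1 ratio)
[OCl^-] = 3.347 × 10^-3 / 0.009882 = 0.3387 mol/L

0.3387 mol/L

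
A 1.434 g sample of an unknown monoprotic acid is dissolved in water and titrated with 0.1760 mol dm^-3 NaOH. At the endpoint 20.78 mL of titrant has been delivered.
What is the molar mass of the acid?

392.1 g/mol

n(NaOH) = 0.02078 L × 0.1760 mol/L = 3.657 × 10^-3 mol
n(HA) = 3.657 × 10^-3 mol (1:1 ratio)
M = m / n = 1.434 g / 3.657 × 10^-3 mol = 392.1 g/mol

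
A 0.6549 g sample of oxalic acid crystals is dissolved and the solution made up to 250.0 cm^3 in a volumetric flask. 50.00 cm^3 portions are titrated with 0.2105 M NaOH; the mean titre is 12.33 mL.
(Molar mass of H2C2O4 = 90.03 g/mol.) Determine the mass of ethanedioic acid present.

H2C2O4 + 2 NaOH → Na2C2O4 + 2 H2O
n(NaOH) per titration = 0.01233 × 0.2105 = 2.595 × 10^-3 mol
From the 1:2 ratio, n(H2C2O4) in each aliquot = 1/2 × 2.595 × 10^-3 = 1.298 × 10^-3 mol
n(H2C2O4) in the whole flask = 1.298 × 10^-3 × 250.0/50.00 = 6.489 × 10^-3 mol
mass of H2C2O4 = 6.489 × 10^-3 × 90.03 = 0.5842 g

0.5842 g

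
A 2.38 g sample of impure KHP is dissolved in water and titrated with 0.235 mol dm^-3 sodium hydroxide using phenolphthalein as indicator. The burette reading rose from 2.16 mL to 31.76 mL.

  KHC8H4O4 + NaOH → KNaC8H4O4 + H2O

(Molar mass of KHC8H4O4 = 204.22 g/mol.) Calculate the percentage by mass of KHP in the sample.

n(NaOH) = 0.0296 L × 0.235 mol/L = 6.96 × 10^-3 mol
n(KHC8H4O4) = 6.96 × 10^-3 mol (1:1 ratio)
mass of KHC8H4O4 = 6.96 × 10^-3 × 204.22 g/mol = 1.42 g
% KHC8H4O4 = 1.42 / 2.38 × 100 = 59.7 %

59.7 %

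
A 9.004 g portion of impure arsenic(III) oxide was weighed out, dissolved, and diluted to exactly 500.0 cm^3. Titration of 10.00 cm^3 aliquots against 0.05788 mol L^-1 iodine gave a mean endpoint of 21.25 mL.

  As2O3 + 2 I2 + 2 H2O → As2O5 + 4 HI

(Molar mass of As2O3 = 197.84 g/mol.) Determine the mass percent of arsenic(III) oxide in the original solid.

67.56 %

n(I2) per titration = 0.02125 × 0.05788 = 1.230 × 10^-3 mol
From the 1:2 ratio, n(As2O3) in each aliquot = 1/2 × 1.230 × 10^-3 = 6.150 × 10^-4 mol
n(As2O3) in the whole flask = 6.150 × 10^-4 × 500.0/10.00 = 0.03075 mol
mass of As2O3 = 0.03075 × 197.84 = 6.083 g
% As2O3 = 6.083 / 9.004 × 100 = 67.56 %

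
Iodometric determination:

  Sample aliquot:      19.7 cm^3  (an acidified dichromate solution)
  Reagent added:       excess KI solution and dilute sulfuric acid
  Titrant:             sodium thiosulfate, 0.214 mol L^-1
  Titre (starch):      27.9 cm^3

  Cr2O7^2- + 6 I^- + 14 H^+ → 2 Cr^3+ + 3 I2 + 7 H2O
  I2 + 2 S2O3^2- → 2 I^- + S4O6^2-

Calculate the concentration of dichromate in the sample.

n(S2O3^2-) = 0.0279 × 0.214 = 5.97 × 10^-3 mol
n(I2) = n(S2O3^2-)/2 = 2.99 × 10^-3 mol
From the 1:3 ratio, n(Cr2O7^2-) in the aliquot = 1/3 × 2.99 × 10^-3 = 9.95 × 10^-4 mol
[Cr2O7^2-] = 9.95 × 10^-4 / 0.0197 = 0.0505 mol/L

0.0505 mol/L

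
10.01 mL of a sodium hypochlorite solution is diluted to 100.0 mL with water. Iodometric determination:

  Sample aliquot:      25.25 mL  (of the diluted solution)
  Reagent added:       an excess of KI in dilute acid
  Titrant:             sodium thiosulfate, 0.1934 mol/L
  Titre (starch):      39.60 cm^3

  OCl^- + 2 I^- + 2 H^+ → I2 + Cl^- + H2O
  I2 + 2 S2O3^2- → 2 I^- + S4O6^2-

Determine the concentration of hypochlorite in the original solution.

n(S2O3^2-) = 0.03960 × 0.1934 = 7.659 × 10^-3 mol
n(I2) = n(S2O3^2-)/2 = 3.829 × 10^-3 mol
n(OCl^-) in the aliquot = 3.829 × 10^-3 mol (1:1 ratio)
[OCl^-]_dilute = 3.829 × 10^-3 / 0.02525 = 0.1517 mol/L
[OCl^-]_original = 0.1517 × 100.0/10.01 = 1.515 mol/L

1.515 mol/L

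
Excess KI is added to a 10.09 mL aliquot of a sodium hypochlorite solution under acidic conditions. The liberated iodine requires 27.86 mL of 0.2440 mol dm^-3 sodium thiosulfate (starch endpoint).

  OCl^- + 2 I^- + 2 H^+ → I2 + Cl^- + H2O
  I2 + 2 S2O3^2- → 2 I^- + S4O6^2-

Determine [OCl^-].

0.3369 mol/L

n(S2O3^2-) = 0.02786 × 0.2440 = 6.798 × 10^-3 mol
n(I2) = n(S2O3^2-)/2 = 3.399 × 10^-3 mol
n(OCl^-) in the aliquot = 3.399 × 10^-3 mol (1:1 ratio)
[OCl^-] = 3.399 × 10^-3 / 0.01009 = 0.3369 mol/L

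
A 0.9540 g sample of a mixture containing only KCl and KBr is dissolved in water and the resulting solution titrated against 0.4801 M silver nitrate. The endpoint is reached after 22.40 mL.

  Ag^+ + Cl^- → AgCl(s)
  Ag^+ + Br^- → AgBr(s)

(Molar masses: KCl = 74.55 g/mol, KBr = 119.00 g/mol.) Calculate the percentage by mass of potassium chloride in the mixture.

57.27 %

n(AgNO3) = 0.02240 × 0.4801 = 0.01075 mol
Let x = n(KCl), y = n(KBr).
Titrant: 1x + 1y = 0.01075;  mass: 74.55x + 119.00y = 0.9540
Solving, x = 7.329 × 10^-3 mol, y = 3.426 × 10^-3 mol
mass of KCl = 7.329 × 10^-3 × 74.55 = 0.5463 g
% KCl = 0.5463 / 0.9540 × 100 = 57.27 %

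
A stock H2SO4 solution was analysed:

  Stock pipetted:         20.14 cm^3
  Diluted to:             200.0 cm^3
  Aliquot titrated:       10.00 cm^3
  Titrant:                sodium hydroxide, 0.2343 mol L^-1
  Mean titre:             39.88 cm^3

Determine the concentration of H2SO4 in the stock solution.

4.639 mol/L

H2SO4 + 2 NaOH → Na2SO4 + 2 H2O
n(NaOH) = 0.03988 × 0.2343 = 9.344 × 10^-3 mol
From the 1:2 ratio, n(H2SO4) in the aliquot = 1/2 × 9.344 × 10^-3 = 4.672 × 10^-3 mol
[H2SO4]_dilute = 4.672 × 10^-3 / 0.01000 = 0.4672 mol/L
Dilution factor = 200.0 / 20.14 = 9.930
[H2SO4]_stock = 0.4672 × 9.930 = 4.639 mol/L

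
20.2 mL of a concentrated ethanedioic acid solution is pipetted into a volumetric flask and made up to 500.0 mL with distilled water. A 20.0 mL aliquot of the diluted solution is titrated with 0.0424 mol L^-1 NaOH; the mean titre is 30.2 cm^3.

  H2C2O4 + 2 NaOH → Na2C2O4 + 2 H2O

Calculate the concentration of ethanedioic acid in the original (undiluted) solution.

n(NaOH) = 0.0302 × 0.0424 = 1.28 × 10^-3 mol
From the 1:2 ratio, n(H2C2O4) in the aliquot = 1/2 × 1.28 × 10^-3 = 6.40 × 10^-4 mol
[H2C2O4]_dilute = 6.40 × 10^-4 / 0.0200 = 0.0320 mol/L
Dilution factor = 500.0 / 20.2 = 24.75
[H2C2O4]_stock = 0.0320 × 24.75 = 0.792 mol/L

0.792 mol/L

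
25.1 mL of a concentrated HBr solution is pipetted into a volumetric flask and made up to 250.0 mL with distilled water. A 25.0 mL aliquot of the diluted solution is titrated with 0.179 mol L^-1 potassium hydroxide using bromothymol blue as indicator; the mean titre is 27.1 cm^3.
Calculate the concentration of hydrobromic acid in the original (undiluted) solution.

1.93 mol/L

HBr + KOH → KBr + H2O
n(KOH) = 0.0271 × 0.179 = 4.85 × 10^-3 mol
n(HBr) in the aliquot = 4.85 × 10^-3 mol (1:1 ratio)
[HBr]_dilute = 4.85 × 10^-3 / 0.0250 = 0.194 mol/L
Dilution factor = 250.0 / 25.1 = 9.960
[HBr]_stock = 0.194 × 9.960 = 1.93 mol/L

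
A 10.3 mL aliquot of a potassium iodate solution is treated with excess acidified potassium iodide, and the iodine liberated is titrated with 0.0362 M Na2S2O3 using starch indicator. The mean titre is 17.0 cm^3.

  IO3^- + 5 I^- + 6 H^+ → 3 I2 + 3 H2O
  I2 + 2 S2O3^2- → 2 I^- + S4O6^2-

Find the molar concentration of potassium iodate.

n(S2O3^2-) = 0.0170 × 0.0362 = 6.15 × 10^-4 mol
n(I2) = n(S2O3^2-)/2 = 3.08 × 10^-4 mol
From the 1:3 ratio, n(IO3^-) in the aliquot = 1/3 × 3.08 × 10^-4 = 1.03 × 10^-4 mol
[IO3^-] = 1.03 × 10^-4 / 0.0103 = 0.00996 mol/L

0.00996 M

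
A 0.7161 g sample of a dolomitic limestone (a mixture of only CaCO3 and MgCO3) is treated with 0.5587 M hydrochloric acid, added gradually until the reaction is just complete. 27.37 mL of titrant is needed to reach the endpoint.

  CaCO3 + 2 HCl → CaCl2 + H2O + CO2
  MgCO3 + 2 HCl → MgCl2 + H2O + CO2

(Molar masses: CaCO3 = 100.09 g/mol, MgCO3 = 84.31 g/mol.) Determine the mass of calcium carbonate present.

n(HCl) = 0.02737 × 0.5587 = 0.01529 mol
Let x = n(CaCO3), y = n(MgCO3).
Titrant: 2x + 2y = 0.01529;  mass: 100.09x + 84.31y = 0.7161
Solving, x = 4.530 × 10^-3 mol, y = 3.116 × 10^-3 mol
mass of CaCO3 = 4.530 × 10^-3 × 100.09 = 0.4534 g

0.4534 g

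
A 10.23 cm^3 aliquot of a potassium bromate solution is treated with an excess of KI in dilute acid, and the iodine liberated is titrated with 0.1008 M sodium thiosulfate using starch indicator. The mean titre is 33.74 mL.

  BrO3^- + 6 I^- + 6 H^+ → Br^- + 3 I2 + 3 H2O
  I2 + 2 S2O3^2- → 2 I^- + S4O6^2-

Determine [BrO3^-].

n(S2O3^2-) = 0.03374 × 0.1008 = 3.401 × 10^-3 mol
n(I2) = n(S2O3^2-)/2 = 1.700 × 10^-3 mol
From the 1:3 ratio, n(BrO3^-) in the aliquot = 1/3 × 1.700 × 10^-3 = 5.668 × 10^-4 mol
[BrO3^-] = 5.668 × 10^-4 / 0.01023 = 0.05541 mol/L

0.05541 M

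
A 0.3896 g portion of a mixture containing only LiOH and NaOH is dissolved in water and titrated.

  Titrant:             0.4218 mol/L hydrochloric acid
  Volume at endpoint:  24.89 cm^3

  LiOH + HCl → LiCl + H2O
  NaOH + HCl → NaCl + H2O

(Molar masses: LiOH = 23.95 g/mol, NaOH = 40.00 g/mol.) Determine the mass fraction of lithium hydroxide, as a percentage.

n(HCl) = 0.02489 × 0.4218 = 0.01050 mol
Let x = n(LiOH), y = n(NaOH).
Titrant: 1x + 1y = 0.01050;  mass: 23.95x + 40.00y = 0.3896
Solving, x = 1.891 × 10^-3 mol, y = 8.608 × 10^-3 mol
mass of LiOH = 1.891 × 10^-3 × 23.95 = 0.04528 g
% LiOH = 0.04528 / 0.3896 × 100 = 11.62 %

11.62 %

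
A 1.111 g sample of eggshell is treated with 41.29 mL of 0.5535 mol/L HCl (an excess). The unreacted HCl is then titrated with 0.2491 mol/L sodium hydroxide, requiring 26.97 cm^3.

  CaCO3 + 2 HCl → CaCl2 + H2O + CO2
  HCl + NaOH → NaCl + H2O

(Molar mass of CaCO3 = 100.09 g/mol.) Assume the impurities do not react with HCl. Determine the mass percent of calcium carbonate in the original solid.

72.68 %

n(HCl) added = 0.04129 × 0.5535 = 0.02285 mol
n(NaOH) used in back-titration = 0.02697 × 0.2491 = 6.718 × 10^-3 mol
n(HCl) left over = 6.718 × 10^-3 mol (1:1 ratio)
n(HCl) consumed by analyte = 0.02285 − 6.718 × 10^-3 = 0.01614 mol
From the 1:2 ratio, n(CaCO3) = 1/2 × 0.01614 = 8.068 × 10^-3 mol
mass of CaCO3 = 8.068 × 10^-3 × 100.09 = 0.8075 g
% CaCO3 = 0.8075 / 1.111 × 100 = 72.68 %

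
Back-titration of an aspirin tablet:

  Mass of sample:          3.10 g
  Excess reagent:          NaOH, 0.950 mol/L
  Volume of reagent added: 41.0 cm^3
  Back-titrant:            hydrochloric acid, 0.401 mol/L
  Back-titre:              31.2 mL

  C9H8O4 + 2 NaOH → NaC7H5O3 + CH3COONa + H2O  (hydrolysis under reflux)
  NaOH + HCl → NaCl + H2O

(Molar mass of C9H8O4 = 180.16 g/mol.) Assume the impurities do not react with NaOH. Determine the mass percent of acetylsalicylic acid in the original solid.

n(NaOH) added = 0.0410 × 0.950 = 0.0389 mol
n(HCl) used in back-titration = 0.0312 × 0.401 = 0.0125 mol
n(NaOH) left over = 0.0125 mol (1:1 ratio)
n(NaOH) consumed by analyte = 0.0389 − 0.0125 = 0.0264 mol
From the 1:2 ratio, n(C9H8O4) = 1/2 × 0.0264 = 0.0132 mol
mass of C9H8O4 = 0.0132 × 180.16 = 2.38 g
% C9H8O4 = 2.38 / 3.10 × 100 = 76.8 %

76.8 %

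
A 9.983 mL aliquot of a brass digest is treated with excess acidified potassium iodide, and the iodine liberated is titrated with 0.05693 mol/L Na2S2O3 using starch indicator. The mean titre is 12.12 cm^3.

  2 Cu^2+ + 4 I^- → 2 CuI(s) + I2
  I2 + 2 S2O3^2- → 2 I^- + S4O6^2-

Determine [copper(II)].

0.06912 mol/L

n(S2O3^2-) = 0.01212 × 0.05693 = 6.900 × 10^-4 mol
n(I2) = n(S2O3^2-)/2 = 3.450 × 10^-4 mol
From the 2:1 ratio, n(Cu2+) in the aliquot = 2/1 × 3.450 × 10^-4 = 6.900 × 10^-4 mol
[Cu2+] = 6.900 × 10^-4 / 0.009983 = 0.06912 mol/L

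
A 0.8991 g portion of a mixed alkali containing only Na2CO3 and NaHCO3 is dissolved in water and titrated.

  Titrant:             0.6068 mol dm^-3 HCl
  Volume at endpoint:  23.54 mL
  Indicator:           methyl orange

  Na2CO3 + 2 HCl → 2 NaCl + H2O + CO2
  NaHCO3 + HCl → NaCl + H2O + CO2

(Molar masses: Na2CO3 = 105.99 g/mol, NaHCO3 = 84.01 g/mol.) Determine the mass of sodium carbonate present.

n(HCl) = 0.02354 × 0.6068 = 0.01428 mol
Let x = n(Na2CO3), y = n(NaHCO3).
Titrant: 2x + 1y = 0.01428;  mass: 105.99x + 84.01y = 0.8991
Solving, x = 4.851 × 10^-3 mol, y = 4.582 × 10^-3 mol
mass of Na2CO3 = 4.851 × 10^-3 × 105.99 = 0.5142 g

0.5142 g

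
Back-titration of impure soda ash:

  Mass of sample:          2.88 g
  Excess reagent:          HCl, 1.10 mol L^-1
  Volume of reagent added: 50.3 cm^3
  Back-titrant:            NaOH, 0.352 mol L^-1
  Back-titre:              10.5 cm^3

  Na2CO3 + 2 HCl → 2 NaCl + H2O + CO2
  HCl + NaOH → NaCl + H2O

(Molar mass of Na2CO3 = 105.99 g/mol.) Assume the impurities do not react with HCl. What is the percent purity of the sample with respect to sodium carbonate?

n(HCl) added = 0.0503 × 1.10 = 0.0553 mol
n(NaOH) used in back-titration = 0.0105 × 0.352 = 3.70 × 10^-3 mol
n(HCl) left over = 3.70 × 10^-3 mol (1:1 ratio)
n(HCl) consumed by analyte = 0.0553 − 3.70 × 10^-3 = 0.0516 mol
From the 1:2 ratio, n(Na2CO3) = 1/2 × 0.0516 = 0.0258 mol
mass of Na2CO3 = 0.0258 × 105.99 = 2.74 g
% Na2CO3 = 2.74 / 2.88 × 100 = 95.0 %

95.0 %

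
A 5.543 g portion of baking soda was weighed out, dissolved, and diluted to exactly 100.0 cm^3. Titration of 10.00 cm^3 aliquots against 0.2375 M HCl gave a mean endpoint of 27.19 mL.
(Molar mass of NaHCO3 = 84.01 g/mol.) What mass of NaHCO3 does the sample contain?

5.425 g

NaHCO3 + HCl → NaCl + H2O + CO2
n(HCl) per titration = 0.02719 × 0.2375 = 6.458 × 10^-3 mol
n(NaHCO3) in each aliquot = 6.458 × 10^-3 mol (1:1 ratio)
n(NaHCO3) in the whole flask = 6.458 × 10^-3 × 100.0/10.00 = 0.06458 mol
mass of NaHCO3 = 0.06458 × 84.01 = 5.425 g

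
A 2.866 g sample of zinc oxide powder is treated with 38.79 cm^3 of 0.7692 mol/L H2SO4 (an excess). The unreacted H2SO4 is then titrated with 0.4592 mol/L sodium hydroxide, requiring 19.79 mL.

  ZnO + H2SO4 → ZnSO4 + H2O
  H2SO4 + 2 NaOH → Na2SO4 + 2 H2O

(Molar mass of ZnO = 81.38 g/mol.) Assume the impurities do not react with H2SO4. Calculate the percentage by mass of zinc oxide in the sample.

71.82 %

n(H2SO4) added = 0.03879 × 0.7692 = 0.02984 mol
n(NaOH) used in back-titration = 0.01979 × 0.4592 = 9.088 × 10^-3 mol
From the 1:2 ratio, n(H2SO4) left over = 1/2 × 9.088 × 10^-3 = 4.544 × 10^-3 mol
n(H2SO4) consumed by analyte = 0.02984 − 4.544 × 10^-3 = 0.02529 mol
n(ZnO) = 0.02529 mol (1:1 ratio)
mass of ZnO = 0.02529 × 81.38 = 2.058 g
% ZnO = 2.058 / 2.866 × 100 = 71.82 %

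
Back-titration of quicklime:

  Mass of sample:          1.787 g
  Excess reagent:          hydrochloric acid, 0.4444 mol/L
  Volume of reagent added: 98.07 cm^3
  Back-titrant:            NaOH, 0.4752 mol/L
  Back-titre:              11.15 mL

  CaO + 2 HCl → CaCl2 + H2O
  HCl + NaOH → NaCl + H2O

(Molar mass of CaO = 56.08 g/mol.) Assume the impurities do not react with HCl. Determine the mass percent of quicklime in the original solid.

n(HCl) added = 0.09807 × 0.4444 = 0.04358 mol
n(NaOH) used in back-titration = 0.01115 × 0.4752 = 5.298 × 10^-3 mol
n(HCl) left over = 5.298 × 10^-3 mol (1:1 ratio)
n(HCl) consumed by analyte = 0.04358 − 5.298 × 10^-3 = 0.03828 mol
From the 1:2 ratio, n(CaO) = 1/2 × 0.03828 = 0.01914 mol
mass of CaO = 0.01914 × 56.08 = 1.073 g
% CaO = 1.073 / 1.787 × 100 = 60.07 %

60.07 %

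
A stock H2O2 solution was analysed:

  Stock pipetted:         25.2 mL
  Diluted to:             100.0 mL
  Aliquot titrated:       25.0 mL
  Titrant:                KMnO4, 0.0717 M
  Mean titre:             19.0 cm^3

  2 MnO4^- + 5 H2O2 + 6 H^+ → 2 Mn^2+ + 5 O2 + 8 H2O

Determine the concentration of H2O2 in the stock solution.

0.541 M

n(KMnO4) = 0.0190 × 0.0717 = 1.36 × 10^-3 mol
From the 5:2 ratio, n(H2O2) in the aliquot = 5/2 × 1.36 × 10^-3 = 3.41 × 10^-3 mol
[H2O2]_dilute = 3.41 × 10^-3 / 0.0250 = 0.136 mol/L
Dilution factor = 100.0 / 25.2 = 3.968
[H2O2]_stock = 0.136 × 3.968 = 0.541 mol/L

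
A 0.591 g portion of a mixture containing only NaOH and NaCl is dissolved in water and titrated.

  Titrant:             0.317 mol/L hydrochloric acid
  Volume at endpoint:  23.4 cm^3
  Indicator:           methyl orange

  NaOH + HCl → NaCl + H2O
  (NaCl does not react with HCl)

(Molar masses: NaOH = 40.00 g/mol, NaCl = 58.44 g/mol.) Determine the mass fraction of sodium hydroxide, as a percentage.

50.2 %

n(HCl) = 0.0234 × 0.317 = 7.42 × 10^-3 mol
Let x = n(NaOH), y = n(NaCl).
Titrant: 1x = 7.42 × 10^-3;  mass: 40.00x + 58.44y = 0.591
Solving, x = 7.42 × 10^-3 mol, y = 5.04 × 10^-3 mol
mass of NaOH = 7.42 × 10^-3 × 40.00 = 0.297 g
% NaOH = 0.297 / 0.591 × 100 = 50.2 %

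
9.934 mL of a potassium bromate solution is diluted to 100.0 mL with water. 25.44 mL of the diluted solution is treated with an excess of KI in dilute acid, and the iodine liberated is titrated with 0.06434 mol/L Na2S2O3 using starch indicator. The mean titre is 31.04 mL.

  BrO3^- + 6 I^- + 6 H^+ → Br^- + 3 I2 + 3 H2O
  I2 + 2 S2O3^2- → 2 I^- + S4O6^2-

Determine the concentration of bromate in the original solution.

n(S2O3^2-) = 0.03104 × 0.06434 = 1.997 × 10^-3 mol
n(I2) = n(S2O3^2-)/2 = 9.986 × 10^-4 mol
From the 1:3 ratio, n(BrO3^-) in the aliquot = 1/3 × 9.986 × 10^-4 = 3.329 × 10^-4 mol
[BrO3^-]_dilute = 3.329 × 10^-4 / 0.02544 = 0.01308 mol/L
[BrO3^-]_original = 0.01308 × 100.0/9.934 = 0.1317 mol/L

0.1317 mol/L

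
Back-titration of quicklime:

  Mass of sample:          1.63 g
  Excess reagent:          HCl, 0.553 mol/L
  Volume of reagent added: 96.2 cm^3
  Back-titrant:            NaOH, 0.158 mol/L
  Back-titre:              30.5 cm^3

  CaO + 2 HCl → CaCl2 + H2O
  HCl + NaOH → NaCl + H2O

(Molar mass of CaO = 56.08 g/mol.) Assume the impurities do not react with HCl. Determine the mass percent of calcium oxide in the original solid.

n(HCl) added = 0.0962 × 0.553 = 0.0532 mol
n(NaOH) used in back-titration = 0.0305 × 0.158 = 4.82 × 10^-3 mol
n(HCl) left over = 4.82 × 10^-3 mol (1:1 ratio)
n(HCl) consumed by analyte = 0.0532 − 4.82 × 10^-3 = 0.0484 mol
From the 1:2 ratio, n(CaO) = 1/2 × 0.0484 = 0.0242 mol
mass of CaO = 0.0242 × 56.08 = 1.36 g
% CaO = 1.36 / 1.63 × 100 = 83.2 %

83.2 %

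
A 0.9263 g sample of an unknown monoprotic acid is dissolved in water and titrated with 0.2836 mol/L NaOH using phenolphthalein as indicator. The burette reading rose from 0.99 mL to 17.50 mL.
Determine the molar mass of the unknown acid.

n(NaOH) = 0.01651 L × 0.2836 mol/L = 4.682 × 10^-3 mol
n(HA) = 4.682 × 10^-3 mol (1:1 ratio)
M = m / n = 0.9263 g / 4.682 × 10^-3 mol = 197.8 g/mol

197.8 g/mol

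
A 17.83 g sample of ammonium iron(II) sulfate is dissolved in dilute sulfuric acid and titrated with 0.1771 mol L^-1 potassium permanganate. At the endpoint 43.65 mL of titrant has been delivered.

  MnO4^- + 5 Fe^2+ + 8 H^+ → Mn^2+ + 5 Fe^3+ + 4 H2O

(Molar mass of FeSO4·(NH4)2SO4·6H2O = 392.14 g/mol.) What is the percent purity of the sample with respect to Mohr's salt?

n(KMnO4) = 0.04365 L × 0.1771 mol/L = 7.730 × 10^-3 mol
From the 5:1 ratio, n(FeSO4·(NH4)2SO4·6H2O) = 5/1 × 7.730 × 10^-3 = 0.03865 mol
mass of FeSO4·(NH4)2SO4·6H2O = 0.03865 × 392.14 g/mol = 15.16 g
% FeSO4·(NH4)2SO4·6H2O = 15.16 / 17.83 × 100 = 85.01 %

85.01 %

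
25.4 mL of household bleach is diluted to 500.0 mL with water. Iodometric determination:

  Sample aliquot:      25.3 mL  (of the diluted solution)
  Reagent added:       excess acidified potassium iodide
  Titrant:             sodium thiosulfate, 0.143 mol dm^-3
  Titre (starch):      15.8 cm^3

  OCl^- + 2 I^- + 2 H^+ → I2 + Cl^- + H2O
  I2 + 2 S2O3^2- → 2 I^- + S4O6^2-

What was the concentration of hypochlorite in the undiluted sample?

n(S2O3^2-) = 0.0158 × 0.143 = 2.26 × 10^-3 mol
n(I2) = n(S2O3^2-)/2 = 1.13 × 10^-3 mol
n(OCl^-) in the aliquot = 1.13 × 10^-3 mol (1:1 ratio)
[OCl^-]_dilute = 1.13 × 10^-3 / 0.0253 = 0.0447 mol/L
[OCl^-]_original = 0.0447 × 500.0/25.4 = 0.879 mol/L

0.879 mol/L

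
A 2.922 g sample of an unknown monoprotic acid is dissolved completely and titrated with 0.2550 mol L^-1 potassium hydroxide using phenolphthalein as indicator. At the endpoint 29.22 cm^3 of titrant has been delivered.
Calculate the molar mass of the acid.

392.2 g/mol

n(KOH) = 0.02922 L × 0.2550 mol/L = 7.451 × 10^-3 mol
n(HA) = 7.451 × 10^-3 mol (1:1 ratio)
M = m / n = 2.922 g / 7.451 × 10^-3 mol = 392.2 g/mol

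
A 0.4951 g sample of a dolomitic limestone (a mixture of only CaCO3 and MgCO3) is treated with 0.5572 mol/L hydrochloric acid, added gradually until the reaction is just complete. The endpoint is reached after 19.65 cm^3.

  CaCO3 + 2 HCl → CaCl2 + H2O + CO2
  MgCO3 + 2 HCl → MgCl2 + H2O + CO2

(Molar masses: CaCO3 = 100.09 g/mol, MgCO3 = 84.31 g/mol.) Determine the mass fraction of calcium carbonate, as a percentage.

n(HCl) = 0.01965 × 0.5572 = 0.01095 mol
Let x = n(CaCO3), y = n(MgCO3).
Titrant: 2x + 2y = 0.01095;  mass: 100.09x + 84.31y = 0.4951
Solving, x = 2.126 × 10^-3 mol, y = 3.349 × 10^-3 mol
mass of CaCO3 = 2.126 × 10^-3 × 100.09 = 0.2128 g
% CaCO3 = 0.2128 / 0.4951 × 100 = 42.98 %

42.98 %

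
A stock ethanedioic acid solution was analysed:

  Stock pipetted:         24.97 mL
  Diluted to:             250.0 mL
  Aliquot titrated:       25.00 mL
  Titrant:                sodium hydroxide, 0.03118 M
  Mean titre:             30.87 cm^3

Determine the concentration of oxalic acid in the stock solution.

0.1927 M

H2C2O4 + 2 NaOH → Na2C2O4 + 2 H2O
n(NaOH) = 0.03087 × 0.03118 = 9.625 × 10^-4 mol
From the 1:2 ratio, n(H2C2O4) in the aliquot = 1/2 × 9.625 × 10^-4 = 4.813 × 10^-4 mol
[H2C2O4]_dilute = 4.813 × 10^-4 / 0.02500 = 0.01925 mol/L
Dilution factor = 250.0 / 24.97 = 10.01
[H2C2O4]_stock = 0.01925 × 10.01 = 0.1927 mol/L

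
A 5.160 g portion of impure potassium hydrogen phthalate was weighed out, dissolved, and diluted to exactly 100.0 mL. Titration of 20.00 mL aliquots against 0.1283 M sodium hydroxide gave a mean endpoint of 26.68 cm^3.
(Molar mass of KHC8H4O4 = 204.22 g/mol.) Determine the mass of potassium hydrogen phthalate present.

3.495 g

KHC8H4O4 + NaOH → KNaC8H4O4 + H2O
n(NaOH) per titration = 0.02668 × 0.1283 = 3.423 × 10^-3 mol
n(KHC8H4O4) in each aliquot = 3.423 × 10^-3 mol (1:1 ratio)
n(KHC8H4O4) in the whole flask = 3.423 × 10^-3 × 100.0/20.00 = 0.01712 mol
mass of KHC8H4O4 = 0.01712 × 204.22 = 3.495 g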